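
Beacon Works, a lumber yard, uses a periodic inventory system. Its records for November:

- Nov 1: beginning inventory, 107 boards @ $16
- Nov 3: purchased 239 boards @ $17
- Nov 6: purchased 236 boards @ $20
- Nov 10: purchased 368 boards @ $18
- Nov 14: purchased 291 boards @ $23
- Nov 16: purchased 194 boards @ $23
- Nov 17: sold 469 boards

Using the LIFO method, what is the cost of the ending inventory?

Ending inventory = $17,487

Nov 17, 469 sold [LIFO — newest first]: 194 @ $23 + 275 @ $23 = $10,787
Ending inventory: 107 @ $16 + 239 @ $17 + 236 @ $20 + 368 @ $18 + 16 @ $23 = $17,487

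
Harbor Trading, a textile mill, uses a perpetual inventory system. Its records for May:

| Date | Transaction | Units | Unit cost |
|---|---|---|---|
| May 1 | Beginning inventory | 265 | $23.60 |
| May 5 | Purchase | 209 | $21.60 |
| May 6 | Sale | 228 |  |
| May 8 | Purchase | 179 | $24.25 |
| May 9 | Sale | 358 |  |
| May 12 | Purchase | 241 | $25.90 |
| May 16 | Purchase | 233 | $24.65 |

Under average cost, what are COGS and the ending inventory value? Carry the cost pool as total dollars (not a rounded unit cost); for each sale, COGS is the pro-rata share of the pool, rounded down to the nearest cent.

COGS = $13,543.80; ending inventory = $13,550.70

After May 1: 265 on hand, pool $6,254.00 (≈ $23.6000 each)
After May 5: 474 on hand, pool $10,768.40 (≈ $22.7181 each)
May 6, sell 228: 228/474 × $10,768.40 → $5,179.73
After May 8: 425 on hand, pool $9,929.42 (≈ $23.3633 each)
May 9, sell 358: 358/425 × $9,929.42 → $8,364.07
After May 12: 308 on hand, pool $7,807.25 (≈ $25.3482 each)
After May 16: 541 on hand, pool $13,550.70 (≈ $25.0475 each)
Total COGS = $5,179.73 + $8,364.07 = $13,543.80
Ending inventory (cost pool remaining) = $13,550.70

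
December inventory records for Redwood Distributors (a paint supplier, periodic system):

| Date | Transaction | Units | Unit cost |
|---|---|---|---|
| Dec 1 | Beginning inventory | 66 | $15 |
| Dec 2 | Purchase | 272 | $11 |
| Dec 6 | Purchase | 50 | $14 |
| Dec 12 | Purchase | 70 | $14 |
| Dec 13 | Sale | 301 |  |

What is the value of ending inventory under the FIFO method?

Dec 13, 301 sold [FIFO — oldest first]: 66 @ $15 + 235 @ $11 = $3,575
Ending inventory: 37 @ $11 + 50 @ $14 + 70 @ $14 = $2,087

Ending inventory = $2,087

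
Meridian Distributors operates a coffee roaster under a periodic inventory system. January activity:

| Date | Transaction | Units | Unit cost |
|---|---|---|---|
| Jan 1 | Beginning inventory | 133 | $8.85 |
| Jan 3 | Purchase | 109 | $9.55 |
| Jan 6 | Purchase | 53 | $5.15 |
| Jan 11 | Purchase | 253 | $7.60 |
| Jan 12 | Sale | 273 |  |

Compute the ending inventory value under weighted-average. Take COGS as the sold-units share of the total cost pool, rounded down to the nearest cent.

Jan 12, sell 273: 273/548 × $4,413.75 → $2,198.82
Ending inventory (cost pool remaining) = $2,214.93

Ending inventory = $2,214.93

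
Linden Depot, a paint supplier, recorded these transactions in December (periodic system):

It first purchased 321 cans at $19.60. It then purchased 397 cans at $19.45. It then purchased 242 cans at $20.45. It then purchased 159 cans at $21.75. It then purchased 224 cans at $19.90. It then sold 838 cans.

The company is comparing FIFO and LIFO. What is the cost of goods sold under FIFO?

FIFO COGS: 321 @ $19.60 + 397 @ $19.45 + 120 @ $20.45 = $16,467.25
LIFO COGS: 224 @ $19.90 + 159 @ $21.75 + 242 @ $20.45 + 213 @ $19.45 = $17,007.60

COGS = $16,467.25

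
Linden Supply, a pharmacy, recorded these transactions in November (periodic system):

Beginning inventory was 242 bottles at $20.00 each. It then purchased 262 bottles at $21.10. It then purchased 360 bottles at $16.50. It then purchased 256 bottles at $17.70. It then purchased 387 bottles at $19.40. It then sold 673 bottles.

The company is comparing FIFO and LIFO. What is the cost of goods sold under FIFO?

FIFO COGS: 242 @ $20.00 + 262 @ $21.10 + 169 @ $16.50 = $13,156.70
LIFO COGS: 387 @ $19.40 + 256 @ $17.70 + 30 @ $16.50 = $12,534.00

COGS = $13,156.70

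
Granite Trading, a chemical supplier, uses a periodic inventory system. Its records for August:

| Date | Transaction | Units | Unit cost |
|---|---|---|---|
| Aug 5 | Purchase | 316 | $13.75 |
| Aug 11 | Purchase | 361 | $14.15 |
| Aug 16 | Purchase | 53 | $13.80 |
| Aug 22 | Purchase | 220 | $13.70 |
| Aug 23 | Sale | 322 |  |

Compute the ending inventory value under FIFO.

Ending inventory = $8,768.65

Aug 23, 322 sold [FIFO — oldest first]: 316 @ $13.75 + 6 @ $14.15 = $4,429.90
Ending inventory: 355 @ $14.15 + 53 @ $13.80 + 220 @ $13.70 = $8,768.65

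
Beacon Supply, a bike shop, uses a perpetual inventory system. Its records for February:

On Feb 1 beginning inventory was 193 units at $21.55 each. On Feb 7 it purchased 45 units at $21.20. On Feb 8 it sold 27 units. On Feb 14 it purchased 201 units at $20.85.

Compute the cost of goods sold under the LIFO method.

Feb 8, 27 sold [LIFO — newest first]: 27 @ $21.20 = $572.40
Ending inventory: 193 @ $21.55 + 18 @ $21.20 + 201 @ $20.85 = $8,731.60

COGS = $572.40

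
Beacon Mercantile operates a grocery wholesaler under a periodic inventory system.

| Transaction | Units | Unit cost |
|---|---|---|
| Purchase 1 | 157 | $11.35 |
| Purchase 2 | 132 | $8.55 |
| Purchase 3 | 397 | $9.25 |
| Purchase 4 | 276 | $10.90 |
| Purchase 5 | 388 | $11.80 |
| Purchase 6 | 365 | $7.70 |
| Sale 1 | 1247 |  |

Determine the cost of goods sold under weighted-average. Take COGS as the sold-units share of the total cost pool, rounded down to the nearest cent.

Sale 1, sell 1247: 1247/1715 × $16,980.10 → $12,346.46
Ending inventory (cost pool remaining) = $4,633.64
Check: goods available $16,980.10 = COGS $12,346.46 + ending $4,633.64

COGS = $12,346.46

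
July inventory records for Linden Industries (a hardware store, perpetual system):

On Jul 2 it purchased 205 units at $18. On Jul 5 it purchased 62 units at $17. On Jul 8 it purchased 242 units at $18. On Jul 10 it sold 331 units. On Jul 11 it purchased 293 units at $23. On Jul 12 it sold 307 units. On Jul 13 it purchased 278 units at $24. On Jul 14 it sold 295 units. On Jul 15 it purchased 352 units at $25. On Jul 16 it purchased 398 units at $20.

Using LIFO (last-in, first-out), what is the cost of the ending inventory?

Ending inventory = $19,406

Jul 10, 331 sold [LIFO — newest first]: 242 @ $18 + 62 @ $17 + 27 @ $18 = $5,896
Jul 12, 307 sold [LIFO — newest first]: 293 @ $23 + 14 @ $18 = $6,991
Jul 14, 295 sold [LIFO — newest first]: 278 @ $24 + 17 @ $18 = $6,978
Total COGS = $5,896 + $6,991 + $6,978 = $19,865
Ending inventory: 147 @ $18 + 352 @ $25 + 398 @ $20 = $19,406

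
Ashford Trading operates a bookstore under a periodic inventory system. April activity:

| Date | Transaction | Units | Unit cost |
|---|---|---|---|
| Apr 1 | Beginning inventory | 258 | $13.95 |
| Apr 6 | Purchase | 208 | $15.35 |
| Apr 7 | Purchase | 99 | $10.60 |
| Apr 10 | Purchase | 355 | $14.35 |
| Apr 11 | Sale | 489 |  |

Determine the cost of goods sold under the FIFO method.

COGS = $7,035.70

Apr 11, 489 sold [FIFO — oldest first]: 258 @ $13.95 + 208 @ $15.35 + 23 @ $10.60 = $7,035.70
Ending inventory: 76 @ $10.60 + 355 @ $14.35 = $5,899.85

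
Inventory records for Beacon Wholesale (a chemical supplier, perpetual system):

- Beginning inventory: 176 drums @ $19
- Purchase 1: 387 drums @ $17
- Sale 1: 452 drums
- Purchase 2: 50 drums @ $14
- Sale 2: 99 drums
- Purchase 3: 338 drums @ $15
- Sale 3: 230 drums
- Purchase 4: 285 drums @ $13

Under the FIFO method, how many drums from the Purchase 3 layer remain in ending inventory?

Sale 1 (452) [FIFO — oldest first]: 176 @ $19 + 276 @ $17 = $8,036
Sale 2 (99) [FIFO — oldest first]: 99 @ $17 = $1,683
Sale 3 (230) [FIFO — oldest first]: 12 @ $17 + 50 @ $14 + 168 @ $15 = $3,424
Total COGS = $8,036 + $1,683 + $3,424 = $13,143
Ending inventory: 170 @ $15 + 285 @ $13 = $6,255

170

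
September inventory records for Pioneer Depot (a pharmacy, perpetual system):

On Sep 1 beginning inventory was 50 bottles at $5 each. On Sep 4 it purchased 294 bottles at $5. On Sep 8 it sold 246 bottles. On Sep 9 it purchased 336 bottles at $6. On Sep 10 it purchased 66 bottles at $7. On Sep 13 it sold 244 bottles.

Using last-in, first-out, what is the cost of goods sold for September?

COGS = $2,760

Sep 8, 246 sold [LIFO — newest first]: 246 @ $5 = $1,230
Sep 13, 244 sold [LIFO — newest first]: 66 @ $7 + 178 @ $6 = $1,530
Total COGS = $1,230 + $1,530 = $2,760
Ending inventory: 50 @ $5 + 48 @ $5 + 158 @ $6 = $1,438
Check: goods available $4,198 = COGS $2,760 + ending $1,438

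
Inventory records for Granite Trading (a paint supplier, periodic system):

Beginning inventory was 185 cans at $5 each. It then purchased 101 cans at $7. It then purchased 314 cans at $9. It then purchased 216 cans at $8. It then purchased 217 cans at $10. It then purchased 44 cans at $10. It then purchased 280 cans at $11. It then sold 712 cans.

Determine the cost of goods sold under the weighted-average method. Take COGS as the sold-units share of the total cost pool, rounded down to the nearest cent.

Sale 1, sell 712: 712/1357 × $11,876.00 → $6,231.18
Ending inventory (cost pool remaining) = $5,644.82
Check: goods available $11,876.00 = COGS $6,231.18 + ending $5,644.82

COGS = $6,231.18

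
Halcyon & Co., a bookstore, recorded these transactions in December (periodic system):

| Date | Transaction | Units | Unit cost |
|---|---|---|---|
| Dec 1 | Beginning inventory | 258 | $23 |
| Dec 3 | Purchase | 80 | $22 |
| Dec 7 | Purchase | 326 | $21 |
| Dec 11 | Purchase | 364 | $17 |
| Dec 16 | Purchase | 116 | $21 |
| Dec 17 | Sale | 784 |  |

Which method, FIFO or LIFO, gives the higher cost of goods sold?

FIFO

FIFO COGS: 258 @ $23 + 80 @ $22 + 326 @ $21 + 120 @ $17 = $16,580
LIFO COGS: 116 @ $21 + 364 @ $17 + 304 @ $21 = $15,008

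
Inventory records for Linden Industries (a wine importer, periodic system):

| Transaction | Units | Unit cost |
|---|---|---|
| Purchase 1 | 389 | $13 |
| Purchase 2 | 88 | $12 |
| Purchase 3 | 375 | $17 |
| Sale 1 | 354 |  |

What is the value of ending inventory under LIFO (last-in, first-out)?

Sale 1 (354) [LIFO — newest first]: 354 @ $17 = $6,018
Ending inventory: 389 @ $13 + 88 @ $12 + 21 @ $17 = $6,470
Check: goods available $12,488 = COGS $6,018 + ending $6,470

Ending inventory = $6,470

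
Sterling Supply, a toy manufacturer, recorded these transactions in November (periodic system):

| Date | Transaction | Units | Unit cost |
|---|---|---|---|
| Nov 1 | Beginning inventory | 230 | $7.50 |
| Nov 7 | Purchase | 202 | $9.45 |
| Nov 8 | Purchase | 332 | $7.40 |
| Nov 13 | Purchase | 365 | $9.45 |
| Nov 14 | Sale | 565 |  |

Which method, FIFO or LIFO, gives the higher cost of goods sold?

LIFO

FIFO COGS: 230 @ $7.50 + 202 @ $9.45 + 133 @ $7.40 = $4,618.10
LIFO COGS: 365 @ $9.45 + 200 @ $7.40 = $4,929.25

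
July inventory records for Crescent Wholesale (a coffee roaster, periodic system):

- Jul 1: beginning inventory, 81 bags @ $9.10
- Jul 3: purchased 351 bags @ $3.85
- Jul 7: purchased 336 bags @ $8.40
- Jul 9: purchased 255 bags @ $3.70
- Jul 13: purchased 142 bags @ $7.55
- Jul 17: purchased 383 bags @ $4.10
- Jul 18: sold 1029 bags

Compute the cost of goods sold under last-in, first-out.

COGS = $5,677.50

Jul 18, 1029 sold [LIFO — newest first]: 383 @ $4.10 + 142 @ $7.55 + 255 @ $3.70 + 249 @ $8.40 = $5,677.50
Ending inventory: 81 @ $9.10 + 351 @ $3.85 + 87 @ $8.40 = $2,819.25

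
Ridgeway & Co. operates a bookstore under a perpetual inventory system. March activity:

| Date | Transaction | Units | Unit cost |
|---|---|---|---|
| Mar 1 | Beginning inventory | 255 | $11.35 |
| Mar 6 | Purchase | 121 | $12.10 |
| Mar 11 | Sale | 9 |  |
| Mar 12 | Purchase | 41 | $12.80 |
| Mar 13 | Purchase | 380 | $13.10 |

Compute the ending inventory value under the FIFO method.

Ending inventory = $9,759.00

Mar 11, 9 sold [FIFO — oldest first]: 9 @ $11.35 = $102.15
Ending inventory: 246 @ $11.35 + 121 @ $12.10 + 41 @ $12.80 + 380 @ $13.10 = $9,759.00
Check: goods available $9,861.15 = COGS $102.15 + ending $9,759.00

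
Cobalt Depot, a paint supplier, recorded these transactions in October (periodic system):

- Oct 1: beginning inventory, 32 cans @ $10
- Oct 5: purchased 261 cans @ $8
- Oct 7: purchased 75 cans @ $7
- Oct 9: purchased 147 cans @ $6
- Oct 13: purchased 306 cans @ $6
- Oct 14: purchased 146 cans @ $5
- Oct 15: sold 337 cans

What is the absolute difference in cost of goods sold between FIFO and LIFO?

$840

FIFO COGS: 32 @ $10 + 261 @ $8 + 44 @ $7 = $2,716
LIFO COGS: 146 @ $5 + 191 @ $6 = $1,876
Difference = |$2,716 − $1,876| = $840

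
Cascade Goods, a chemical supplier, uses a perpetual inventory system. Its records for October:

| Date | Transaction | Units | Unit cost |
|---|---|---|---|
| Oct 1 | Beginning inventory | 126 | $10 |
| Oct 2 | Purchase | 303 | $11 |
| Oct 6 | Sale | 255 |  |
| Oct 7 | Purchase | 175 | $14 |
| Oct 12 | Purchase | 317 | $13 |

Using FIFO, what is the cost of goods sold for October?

Oct 6, 255 sold [FIFO — oldest first]: 126 @ $10 + 129 @ $11 = $2,679
Ending inventory: 174 @ $11 + 175 @ $14 + 317 @ $13 = $8,485

COGS = $2,679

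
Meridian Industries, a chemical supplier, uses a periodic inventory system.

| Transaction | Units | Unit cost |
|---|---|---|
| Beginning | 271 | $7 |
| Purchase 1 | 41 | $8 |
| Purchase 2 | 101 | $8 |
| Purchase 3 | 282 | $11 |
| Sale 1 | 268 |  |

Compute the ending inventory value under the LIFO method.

Ending inventory = $3,187

Sale 1 (268) [LIFO — newest first]: 268 @ $11 = $2,948
Ending inventory: 271 @ $7 + 41 @ $8 + 101 @ $8 + 14 @ $11 = $3,187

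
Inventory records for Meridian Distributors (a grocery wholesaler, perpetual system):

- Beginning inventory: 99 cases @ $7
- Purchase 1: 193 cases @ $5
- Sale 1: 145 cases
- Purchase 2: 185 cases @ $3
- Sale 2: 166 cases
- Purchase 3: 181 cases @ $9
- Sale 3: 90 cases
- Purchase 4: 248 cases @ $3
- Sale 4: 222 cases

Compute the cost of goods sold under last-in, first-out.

COGS = $2,699

Sale 1 (145) [LIFO — newest first]: 145 @ $5 = $725
Sale 2 (166) [LIFO — newest first]: 166 @ $3 = $498
Sale 3 (90) [LIFO — newest first]: 90 @ $9 = $810
Sale 4 (222) [LIFO — newest first]: 222 @ $3 = $666
Total COGS = $725 + $498 + $810 + $666 = $2,699
Ending inventory: 99 @ $7 + 48 @ $5 + 19 @ $3 + 91 @ $9 + 26 @ $3 = $1,887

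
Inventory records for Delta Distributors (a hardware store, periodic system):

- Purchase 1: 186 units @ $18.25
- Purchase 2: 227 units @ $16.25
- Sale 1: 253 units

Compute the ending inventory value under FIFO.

Sale 1 (253) [FIFO — oldest first]: 186 @ $18.25 + 67 @ $16.25 = $4,483.25
Ending inventory: 160 @ $16.25 = $2,600.00
Check: goods available $7,083.25 = COGS $4,483.25 + ending $2,600.00

Ending inventory = $2,600.00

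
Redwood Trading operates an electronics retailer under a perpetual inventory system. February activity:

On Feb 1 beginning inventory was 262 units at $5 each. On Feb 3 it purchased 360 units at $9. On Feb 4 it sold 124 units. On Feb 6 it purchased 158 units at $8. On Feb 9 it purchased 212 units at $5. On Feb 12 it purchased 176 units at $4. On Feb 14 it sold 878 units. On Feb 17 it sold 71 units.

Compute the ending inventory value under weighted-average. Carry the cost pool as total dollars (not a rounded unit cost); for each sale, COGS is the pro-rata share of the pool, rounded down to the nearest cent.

Ending inventory = $607.04

After Feb 1: 262 on hand, pool $1,310.00 (≈ $5.0000 each)
After Feb 3: 622 on hand, pool $4,550.00 (≈ $7.3151 each)
Feb 4, sell 124: 124/622 × $4,550.00 → $907.07
After Feb 6: 656 on hand, pool $4,906.93 (≈ $7.4801 each)
After Feb 9: 868 on hand, pool $5,966.93 (≈ $6.8743 each)
After Feb 12: 1044 on hand, pool $6,670.93 (≈ $6.3898 each)
Feb 14, sell 878: 878/1044 × $6,670.93 → $5,610.22
Feb 17, sell 71: 71/166 × $1,060.71 → $453.67
Total COGS = $907.07 + $5,610.22 + $453.67 = $6,970.96
Ending inventory (cost pool remaining) = $607.04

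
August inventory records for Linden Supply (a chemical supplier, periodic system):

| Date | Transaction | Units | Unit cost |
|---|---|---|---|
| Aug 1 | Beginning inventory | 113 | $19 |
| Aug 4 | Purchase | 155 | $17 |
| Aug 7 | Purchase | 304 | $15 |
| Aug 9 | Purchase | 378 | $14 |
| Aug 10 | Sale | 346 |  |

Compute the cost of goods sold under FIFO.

Aug 10, 346 sold [FIFO — oldest first]: 113 @ $19 + 155 @ $17 + 78 @ $15 = $5,952
Ending inventory: 226 @ $15 + 378 @ $14 = $8,682

COGS = $5,952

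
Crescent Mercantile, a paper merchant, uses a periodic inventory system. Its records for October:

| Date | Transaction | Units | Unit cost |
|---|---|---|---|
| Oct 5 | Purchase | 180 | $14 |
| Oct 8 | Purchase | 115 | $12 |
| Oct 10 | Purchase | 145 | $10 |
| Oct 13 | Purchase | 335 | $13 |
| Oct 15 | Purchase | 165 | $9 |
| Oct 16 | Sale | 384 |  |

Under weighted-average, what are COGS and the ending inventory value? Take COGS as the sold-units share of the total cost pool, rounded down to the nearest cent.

COGS = $4,571.23; ending inventory = $6,618.77

Oct 16, sell 384: 384/940 × $11,190.00 → $4,571.23
Ending inventory (cost pool remaining) = $6,618.77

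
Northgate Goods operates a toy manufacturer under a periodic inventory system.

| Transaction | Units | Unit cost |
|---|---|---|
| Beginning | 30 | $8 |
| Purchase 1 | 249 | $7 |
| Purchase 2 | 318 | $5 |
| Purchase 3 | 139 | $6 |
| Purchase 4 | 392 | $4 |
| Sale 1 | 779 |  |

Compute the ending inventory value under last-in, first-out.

Sale 1 (779) [LIFO — newest first]: 392 @ $4 + 139 @ $6 + 248 @ $5 = $3,642
Ending inventory: 30 @ $8 + 249 @ $7 + 70 @ $5 = $2,333
Check: goods available $5,975 = COGS $3,642 + ending $2,333

Ending inventory = $2,333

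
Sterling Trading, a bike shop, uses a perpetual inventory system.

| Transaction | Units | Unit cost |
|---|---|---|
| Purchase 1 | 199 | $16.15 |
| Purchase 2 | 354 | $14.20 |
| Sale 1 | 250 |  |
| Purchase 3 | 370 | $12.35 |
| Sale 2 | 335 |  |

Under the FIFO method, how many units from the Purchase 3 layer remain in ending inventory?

Sale 1 (250) [FIFO — oldest first]: 199 @ $16.15 + 51 @ $14.20 = $3,938.05
Sale 2 (335) [FIFO — oldest first]: 303 @ $14.20 + 32 @ $12.35 = $4,697.80
Total COGS = $3,938.05 + $4,697.80 = $8,635.85
Ending inventory: 338 @ $12.35 = $4,174.30
Check: goods available $12,810.15 = COGS $8,635.85 + ending $4,174.30

338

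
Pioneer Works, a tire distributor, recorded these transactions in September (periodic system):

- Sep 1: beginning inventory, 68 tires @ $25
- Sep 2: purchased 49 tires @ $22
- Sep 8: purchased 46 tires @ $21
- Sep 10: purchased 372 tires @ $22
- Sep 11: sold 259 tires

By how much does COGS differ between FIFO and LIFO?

FIFO COGS: 68 @ $25 + 49 @ $22 + 46 @ $21 + 96 @ $22 = $5,856
LIFO COGS: 259 @ $22 = $5,698
Difference = |$5,856 − $5,698| = $158

$158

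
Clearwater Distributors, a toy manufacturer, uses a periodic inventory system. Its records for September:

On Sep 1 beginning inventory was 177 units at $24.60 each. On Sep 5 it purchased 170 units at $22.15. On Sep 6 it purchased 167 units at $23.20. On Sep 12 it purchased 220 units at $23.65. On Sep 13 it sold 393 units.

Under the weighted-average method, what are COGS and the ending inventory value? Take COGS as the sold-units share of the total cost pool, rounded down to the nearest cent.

Sep 13, sell 393: 393/734 × $17,197.10 → $9,207.71
Ending inventory (cost pool remaining) = $7,989.39

COGS = $9,207.71; ending inventory = $7,989.39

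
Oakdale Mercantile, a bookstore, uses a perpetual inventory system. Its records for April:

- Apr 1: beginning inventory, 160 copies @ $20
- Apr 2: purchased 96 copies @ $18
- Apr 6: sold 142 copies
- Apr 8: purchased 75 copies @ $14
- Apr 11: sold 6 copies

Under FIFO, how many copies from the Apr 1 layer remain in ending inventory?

12

Apr 6, 142 sold [FIFO — oldest first]: 142 @ $20 = $2,840
Apr 11, 6 sold [FIFO — oldest first]: 6 @ $20 = $120
Total COGS = $2,840 + $120 = $2,960
Ending inventory: 12 @ $20 + 96 @ $18 + 75 @ $14 = $3,018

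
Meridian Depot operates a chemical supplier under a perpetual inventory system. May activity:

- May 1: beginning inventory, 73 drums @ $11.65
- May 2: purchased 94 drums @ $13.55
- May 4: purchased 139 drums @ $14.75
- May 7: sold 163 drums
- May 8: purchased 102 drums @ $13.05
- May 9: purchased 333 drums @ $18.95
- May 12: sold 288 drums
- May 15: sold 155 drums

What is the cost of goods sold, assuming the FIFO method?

May 7, 163 sold [FIFO — oldest first]: 73 @ $11.65 + 90 @ $13.55 = $2,069.95
May 12, 288 sold [FIFO — oldest first]: 4 @ $13.55 + 139 @ $14.75 + 102 @ $13.05 + 43 @ $18.95 = $4,250.40
May 15, 155 sold [FIFO — oldest first]: 155 @ $18.95 = $2,937.25
Total COGS = $2,069.95 + $4,250.40 + $2,937.25 = $9,257.60
Ending inventory: 135 @ $18.95 = $2,558.25

COGS = $9,257.60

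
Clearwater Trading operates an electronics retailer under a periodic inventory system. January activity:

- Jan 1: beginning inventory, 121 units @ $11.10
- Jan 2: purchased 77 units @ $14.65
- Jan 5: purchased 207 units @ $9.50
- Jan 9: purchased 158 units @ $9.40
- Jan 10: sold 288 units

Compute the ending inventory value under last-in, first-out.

Jan 10, 288 sold [LIFO — newest first]: 158 @ $9.40 + 130 @ $9.50 = $2,720.20
Ending inventory: 121 @ $11.10 + 77 @ $14.65 + 77 @ $9.50 = $3,202.65
Check: goods available $5,922.85 = COGS $2,720.20 + ending $3,202.65

Ending inventory = $3,202.65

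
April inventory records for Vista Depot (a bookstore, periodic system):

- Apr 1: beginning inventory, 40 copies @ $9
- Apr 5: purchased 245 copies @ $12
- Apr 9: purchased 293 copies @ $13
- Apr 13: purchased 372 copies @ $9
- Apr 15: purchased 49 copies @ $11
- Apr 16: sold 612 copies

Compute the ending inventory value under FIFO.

Ending inventory = $3,581

Apr 16, 612 sold [FIFO — oldest first]: 40 @ $9 + 245 @ $12 + 293 @ $13 + 34 @ $9 = $7,415
Ending inventory: 338 @ $9 + 49 @ $11 = $3,581
Check: goods available $10,996 = COGS $7,415 + ending $3,581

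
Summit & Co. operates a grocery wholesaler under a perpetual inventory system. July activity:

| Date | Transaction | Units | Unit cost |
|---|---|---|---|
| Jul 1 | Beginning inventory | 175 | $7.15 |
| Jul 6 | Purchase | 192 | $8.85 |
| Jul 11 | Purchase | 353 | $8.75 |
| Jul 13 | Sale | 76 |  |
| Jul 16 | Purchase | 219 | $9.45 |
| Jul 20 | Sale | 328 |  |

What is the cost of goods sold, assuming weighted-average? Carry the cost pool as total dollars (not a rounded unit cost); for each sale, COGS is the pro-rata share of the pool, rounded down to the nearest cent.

COGS = $3,477.07

After Jul 1: 175 on hand, pool $1,251.25 (≈ $7.1500 each)
After Jul 6: 367 on hand, pool $2,950.45 (≈ $8.0394 each)
After Jul 11: 720 on hand, pool $6,039.20 (≈ $8.3878 each)
Jul 13, sell 76: 76/720 × $6,039.20 → $637.47
After Jul 16: 863 on hand, pool $7,471.28 (≈ $8.6573 each)
Jul 20, sell 328: 328/863 × $7,471.28 → $2,839.60
Total COGS = $637.47 + $2,839.60 = $3,477.07
Ending inventory (cost pool remaining) = $4,631.68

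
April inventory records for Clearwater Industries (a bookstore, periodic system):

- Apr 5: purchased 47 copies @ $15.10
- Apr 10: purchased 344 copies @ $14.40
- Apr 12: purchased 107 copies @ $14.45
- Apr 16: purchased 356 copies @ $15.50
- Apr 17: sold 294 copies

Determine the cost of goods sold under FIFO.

COGS = $4,266.50

Apr 17, 294 sold [FIFO — oldest first]: 47 @ $15.10 + 247 @ $14.40 = $4,266.50
Ending inventory: 97 @ $14.40 + 107 @ $14.45 + 356 @ $15.50 = $8,460.95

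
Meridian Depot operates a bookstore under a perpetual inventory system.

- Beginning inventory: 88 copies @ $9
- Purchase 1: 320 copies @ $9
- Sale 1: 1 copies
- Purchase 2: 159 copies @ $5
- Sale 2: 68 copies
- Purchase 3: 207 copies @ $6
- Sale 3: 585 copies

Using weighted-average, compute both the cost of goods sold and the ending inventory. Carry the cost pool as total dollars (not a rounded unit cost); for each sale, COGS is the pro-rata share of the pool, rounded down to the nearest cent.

COGS = $4,829.95; ending inventory = $879.05

After Beginning: 88 on hand, pool $792.00 (≈ $9.0000 each)
After Purchase 1: 408 on hand, pool $3,672.00 (≈ $9.0000 each)
Sale 1, sell 1: 1/408 × $3,672.00 → $9.00
After Purchase 2: 566 on hand, pool $4,458.00 (≈ $7.8763 each)
Sale 2, sell 68: 68/566 × $4,458.00 → $535.59
After Purchase 3: 705 on hand, pool $5,164.41 (≈ $7.3254 each)
Sale 3, sell 585: 585/705 × $5,164.41 → $4,285.36
Total COGS = $9.00 + $535.59 + $4,285.36 = $4,829.95
Ending inventory (cost pool remaining) = $879.05
Check: goods available $5,709.00 = COGS $4,829.95 + ending $879.05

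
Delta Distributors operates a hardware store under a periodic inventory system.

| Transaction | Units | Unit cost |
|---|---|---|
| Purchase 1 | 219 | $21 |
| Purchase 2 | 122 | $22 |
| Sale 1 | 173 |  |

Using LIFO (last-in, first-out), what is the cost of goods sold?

Sale 1 (173) [LIFO — newest first]: 122 @ $22 + 51 @ $21 = $3,755
Ending inventory: 168 @ $21 = $3,528
Check: goods available $7,283 = COGS $3,755 + ending $3,528

COGS = $3,755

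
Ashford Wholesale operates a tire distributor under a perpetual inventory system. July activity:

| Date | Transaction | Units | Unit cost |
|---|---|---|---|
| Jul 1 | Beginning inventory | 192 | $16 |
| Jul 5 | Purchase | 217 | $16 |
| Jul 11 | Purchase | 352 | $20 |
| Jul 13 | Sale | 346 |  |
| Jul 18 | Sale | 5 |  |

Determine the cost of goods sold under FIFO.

Jul 13, 346 sold [FIFO — oldest first]: 192 @ $16 + 154 @ $16 = $5,536
Jul 18, 5 sold [FIFO — oldest first]: 5 @ $16 = $80
Total COGS = $5,536 + $80 = $5,616
Ending inventory: 58 @ $16 + 352 @ $20 = $7,968

COGS = $5,616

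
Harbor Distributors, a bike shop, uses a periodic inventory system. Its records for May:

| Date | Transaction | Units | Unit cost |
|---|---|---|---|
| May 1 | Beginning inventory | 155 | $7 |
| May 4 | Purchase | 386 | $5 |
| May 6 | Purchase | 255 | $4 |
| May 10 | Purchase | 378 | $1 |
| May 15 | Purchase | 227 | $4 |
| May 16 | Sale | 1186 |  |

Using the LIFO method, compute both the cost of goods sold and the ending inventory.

COGS = $3,936; ending inventory = $1,385

May 16, 1186 sold [LIFO — newest first]: 227 @ $4 + 378 @ $1 + 255 @ $4 + 326 @ $5 = $3,936
Ending inventory: 155 @ $7 + 60 @ $5 = $1,385
Check: goods available $5,321 = COGS $3,936 + ending $1,385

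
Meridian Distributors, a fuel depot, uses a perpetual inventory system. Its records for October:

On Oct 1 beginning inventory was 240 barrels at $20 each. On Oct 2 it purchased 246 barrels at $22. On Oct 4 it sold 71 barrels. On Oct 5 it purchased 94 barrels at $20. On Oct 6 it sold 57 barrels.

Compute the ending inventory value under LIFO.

Ending inventory = $9,390

Oct 4, 71 sold [LIFO — newest first]: 71 @ $22 = $1,562
Oct 6, 57 sold [LIFO — newest first]: 57 @ $20 = $1,140
Total COGS = $1,562 + $1,140 = $2,702
Ending inventory: 240 @ $20 + 175 @ $22 + 37 @ $20 = $9,390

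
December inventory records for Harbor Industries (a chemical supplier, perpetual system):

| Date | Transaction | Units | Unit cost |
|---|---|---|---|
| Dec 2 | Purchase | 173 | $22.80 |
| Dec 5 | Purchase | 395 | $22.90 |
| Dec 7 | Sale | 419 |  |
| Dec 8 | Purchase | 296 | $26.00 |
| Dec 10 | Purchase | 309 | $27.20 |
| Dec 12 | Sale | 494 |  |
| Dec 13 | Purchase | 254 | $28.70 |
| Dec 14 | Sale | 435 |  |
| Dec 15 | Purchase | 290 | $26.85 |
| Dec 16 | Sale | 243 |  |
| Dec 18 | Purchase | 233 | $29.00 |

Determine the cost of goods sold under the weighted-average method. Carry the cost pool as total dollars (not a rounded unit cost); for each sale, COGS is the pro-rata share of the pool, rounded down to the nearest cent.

After Dec 2: 173 on hand, pool $3,944.40 (≈ $22.8000 each)
After Dec 5: 568 on hand, pool $12,989.90 (≈ $22.8695 each)
Dec 7, sell 419: 419/568 × $12,989.90 → $9,582.33
After Dec 8: 445 on hand, pool $11,103.57 (≈ $24.9518 each)
After Dec 10: 754 on hand, pool $19,508.37 (≈ $25.8732 each)
Dec 12, sell 494: 494/754 × $19,508.37 → $12,781.34
After Dec 13: 514 on hand, pool $14,016.83 (≈ $27.2701 each)
Dec 14, sell 435: 435/514 × $14,016.83 → $11,862.49
After Dec 15: 369 on hand, pool $9,940.84 (≈ $26.9399 each)
Dec 16, sell 243: 243/369 × $9,940.84 → $6,546.40
After Dec 18: 359 on hand, pool $10,151.44 (≈ $28.2770 each)
Total COGS = $9,582.33 + $12,781.34 + $11,862.49 + $6,546.40 = $40,772.56
Ending inventory (cost pool remaining) = $10,151.44
Check: goods available $50,924.00 = COGS $40,772.56 + ending $10,151.44

COGS = $40,772.56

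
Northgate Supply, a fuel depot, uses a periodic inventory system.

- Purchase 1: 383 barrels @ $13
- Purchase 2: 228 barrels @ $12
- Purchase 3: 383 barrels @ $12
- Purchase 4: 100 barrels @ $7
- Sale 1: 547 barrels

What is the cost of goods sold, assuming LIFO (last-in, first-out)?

Sale 1 (547) [LIFO — newest first]: 100 @ $7 + 383 @ $12 + 64 @ $12 = $6,064
Ending inventory: 383 @ $13 + 164 @ $12 = $6,947
Check: goods available $13,011 = COGS $6,064 + ending $6,947

COGS = $6,064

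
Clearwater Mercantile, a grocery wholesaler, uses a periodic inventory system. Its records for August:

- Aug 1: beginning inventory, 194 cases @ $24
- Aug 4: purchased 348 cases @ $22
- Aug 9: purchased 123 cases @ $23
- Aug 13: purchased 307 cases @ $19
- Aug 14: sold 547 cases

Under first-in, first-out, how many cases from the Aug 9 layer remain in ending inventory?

118

Aug 14, 547 sold [FIFO — oldest first]: 194 @ $24 + 348 @ $22 + 5 @ $23 = $12,427
Ending inventory: 118 @ $23 + 307 @ $19 = $8,547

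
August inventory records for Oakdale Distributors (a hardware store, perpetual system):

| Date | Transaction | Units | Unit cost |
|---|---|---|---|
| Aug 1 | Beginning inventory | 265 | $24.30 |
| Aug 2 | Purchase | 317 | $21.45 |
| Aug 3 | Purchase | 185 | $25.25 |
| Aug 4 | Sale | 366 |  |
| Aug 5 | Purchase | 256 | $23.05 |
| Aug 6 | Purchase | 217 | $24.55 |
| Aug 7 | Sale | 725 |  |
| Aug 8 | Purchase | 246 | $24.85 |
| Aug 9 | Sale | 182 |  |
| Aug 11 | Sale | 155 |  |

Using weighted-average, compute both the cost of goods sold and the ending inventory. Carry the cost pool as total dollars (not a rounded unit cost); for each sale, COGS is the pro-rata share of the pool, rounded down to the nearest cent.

COGS = $33,838.55; ending inventory = $1,413.10

After Aug 1: 265 on hand, pool $6,439.50 (≈ $24.3000 each)
After Aug 2: 582 on hand, pool $13,239.15 (≈ $22.7477 each)
After Aug 3: 767 on hand, pool $17,910.40 (≈ $23.3512 each)
Aug 4, sell 366: 366/767 × $17,910.40 → $8,546.55
After Aug 5: 657 on hand, pool $15,264.65 (≈ $23.2339 each)
After Aug 6: 874 on hand, pool $20,592.00 (≈ $23.5606 each)
Aug 7, sell 725: 725/874 × $20,592.00 → $17,081.46
After Aug 8: 395 on hand, pool $9,623.64 (≈ $24.3636 each)
Aug 9, sell 182: 182/395 × $9,623.64 → $4,434.18
Aug 11, sell 155: 155/213 × $5,189.46 → $3,776.36
Total COGS = $8,546.55 + $17,081.46 + $4,434.18 + $3,776.36 = $33,838.55
Ending inventory (cost pool remaining) = $1,413.10
Check: goods available $35,251.65 = COGS $33,838.55 + ending $1,413.10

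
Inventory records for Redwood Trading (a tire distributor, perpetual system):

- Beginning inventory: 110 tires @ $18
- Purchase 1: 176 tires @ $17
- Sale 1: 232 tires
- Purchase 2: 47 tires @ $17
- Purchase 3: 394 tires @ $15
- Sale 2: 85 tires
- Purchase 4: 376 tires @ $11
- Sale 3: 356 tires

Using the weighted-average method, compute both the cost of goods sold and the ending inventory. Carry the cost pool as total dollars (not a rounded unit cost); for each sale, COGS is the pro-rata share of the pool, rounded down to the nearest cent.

After Beginning: 110 on hand, pool $1,980.00 (≈ $18.0000 each)
After Purchase 1: 286 on hand, pool $4,972.00 (≈ $17.3846 each)
Sale 1, sell 232: 232/286 × $4,972.00 → $4,033.23
After Purchase 2: 101 on hand, pool $1,737.77 (≈ $17.2056 each)
After Purchase 3: 495 on hand, pool $7,647.77 (≈ $15.4500 each)
Sale 2, sell 85: 85/495 × $7,647.77 → $1,313.25
After Purchase 4: 786 on hand, pool $10,470.52 (≈ $13.3213 each)
Sale 3, sell 356: 356/786 × $10,470.52 → $4,742.37
Total COGS = $4,033.23 + $1,313.25 + $4,742.37 = $10,088.85
Ending inventory (cost pool remaining) = $5,728.15

COGS = $10,088.85; ending inventory = $5,728.15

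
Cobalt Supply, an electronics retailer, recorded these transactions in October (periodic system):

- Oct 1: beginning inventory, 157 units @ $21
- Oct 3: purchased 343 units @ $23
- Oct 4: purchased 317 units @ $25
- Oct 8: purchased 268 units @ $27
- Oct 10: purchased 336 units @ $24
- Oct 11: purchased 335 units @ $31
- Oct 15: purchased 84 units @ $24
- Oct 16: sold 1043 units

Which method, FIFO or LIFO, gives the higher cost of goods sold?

LIFO

FIFO COGS: 157 @ $21 + 343 @ $23 + 317 @ $25 + 226 @ $27 = $25,213
LIFO COGS: 84 @ $24 + 335 @ $31 + 336 @ $24 + 268 @ $27 + 20 @ $25 = $28,201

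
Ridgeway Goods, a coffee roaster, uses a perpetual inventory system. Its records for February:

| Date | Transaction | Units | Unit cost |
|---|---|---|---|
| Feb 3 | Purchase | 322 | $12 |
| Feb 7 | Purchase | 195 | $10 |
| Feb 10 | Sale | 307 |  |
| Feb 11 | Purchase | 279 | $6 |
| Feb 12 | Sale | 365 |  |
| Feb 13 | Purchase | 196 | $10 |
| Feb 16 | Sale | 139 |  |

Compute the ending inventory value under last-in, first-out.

Feb 10, 307 sold [LIFO — newest first]: 195 @ $10 + 112 @ $12 = $3,294
Feb 12, 365 sold [LIFO — newest first]: 279 @ $6 + 86 @ $12 = $2,706
Feb 16, 139 sold [LIFO — newest first]: 139 @ $10 = $1,390
Total COGS = $3,294 + $2,706 + $1,390 = $7,390
Ending inventory: 124 @ $12 + 57 @ $10 = $2,058
Check: goods available $9,448 = COGS $7,390 + ending $2,058

Ending inventory = $2,058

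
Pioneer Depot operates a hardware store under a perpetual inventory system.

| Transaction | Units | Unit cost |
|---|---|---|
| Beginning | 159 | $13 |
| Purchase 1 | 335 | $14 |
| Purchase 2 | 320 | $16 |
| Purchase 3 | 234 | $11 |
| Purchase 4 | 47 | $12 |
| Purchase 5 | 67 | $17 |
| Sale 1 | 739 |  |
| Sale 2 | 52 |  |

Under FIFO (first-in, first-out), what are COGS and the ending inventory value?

COGS = $11,509; ending inventory = $4,645

Sale 1 (739) [FIFO — oldest first]: 159 @ $13 + 335 @ $14 + 245 @ $16 = $10,677
Sale 2 (52) [FIFO — oldest first]: 52 @ $16 = $832
Total COGS = $10,677 + $832 = $11,509
Ending inventory: 23 @ $16 + 234 @ $11 + 47 @ $12 + 67 @ $17 = $4,645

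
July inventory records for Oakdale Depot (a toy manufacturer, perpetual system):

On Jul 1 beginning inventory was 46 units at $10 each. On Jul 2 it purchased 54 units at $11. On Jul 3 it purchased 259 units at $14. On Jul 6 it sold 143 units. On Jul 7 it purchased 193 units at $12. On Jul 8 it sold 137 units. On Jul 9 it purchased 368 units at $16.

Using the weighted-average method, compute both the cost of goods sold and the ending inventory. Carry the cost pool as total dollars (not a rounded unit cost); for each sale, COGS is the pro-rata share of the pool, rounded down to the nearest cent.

After Jul 1: 46 on hand, pool $460.00 (≈ $10.0000 each)
After Jul 2: 100 on hand, pool $1,054.00 (≈ $10.5400 each)
After Jul 3: 359 on hand, pool $4,680.00 (≈ $13.0362 each)
Jul 6, sell 143: 143/359 × $4,680.00 → $1,864.17
After Jul 7: 409 on hand, pool $5,131.83 (≈ $12.5473 each)
Jul 8, sell 137: 137/409 × $5,131.83 → $1,718.97
After Jul 9: 640 on hand, pool $9,300.86 (≈ $14.5326 each)
Total COGS = $1,864.17 + $1,718.97 = $3,583.14
Ending inventory (cost pool remaining) = $9,300.86
Check: goods available $12,884.00 = COGS $3,583.14 + ending $9,300.86

COGS = $3,583.14; ending inventory = $9,300.86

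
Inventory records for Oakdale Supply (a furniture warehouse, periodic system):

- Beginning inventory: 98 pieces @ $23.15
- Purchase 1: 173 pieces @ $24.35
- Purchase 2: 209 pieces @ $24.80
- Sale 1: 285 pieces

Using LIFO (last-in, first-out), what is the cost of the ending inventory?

Sale 1 (285) [LIFO — newest first]: 209 @ $24.80 + 76 @ $24.35 = $7,033.80
Ending inventory: 98 @ $23.15 + 97 @ $24.35 = $4,630.65
Check: goods available $11,664.45 = COGS $7,033.80 + ending $4,630.65

Ending inventory = $4,630.65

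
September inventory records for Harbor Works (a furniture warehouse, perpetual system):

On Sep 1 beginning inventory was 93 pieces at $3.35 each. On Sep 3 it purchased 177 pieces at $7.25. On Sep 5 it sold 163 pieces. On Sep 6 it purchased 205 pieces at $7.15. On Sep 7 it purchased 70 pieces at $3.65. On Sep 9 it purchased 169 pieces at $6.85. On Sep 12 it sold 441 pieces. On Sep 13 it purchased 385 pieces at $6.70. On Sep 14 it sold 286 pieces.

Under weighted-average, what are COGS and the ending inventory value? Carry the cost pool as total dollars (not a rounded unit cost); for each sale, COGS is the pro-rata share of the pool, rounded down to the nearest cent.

After Sep 1: 93 on hand, pool $311.55 (≈ $3.3500 each)
After Sep 3: 270 on hand, pool $1,594.80 (≈ $5.9067 each)
Sep 5, sell 163: 163/270 × $1,594.80 → $962.78
After Sep 6: 312 on hand, pool $2,097.77 (≈ $6.7236 each)
After Sep 7: 382 on hand, pool $2,353.27 (≈ $6.1604 each)
After Sep 9: 551 on hand, pool $3,510.92 (≈ $6.3719 each)
Sep 12, sell 441: 441/551 × $3,510.92 → $2,810.01
After Sep 13: 495 on hand, pool $3,280.41 (≈ $6.6271 each)
Sep 14, sell 286: 286/495 × $3,280.41 → $1,895.34
Total COGS = $962.78 + $2,810.01 + $1,895.34 = $5,668.13
Ending inventory (cost pool remaining) = $1,385.07
Check: goods available $7,053.20 = COGS $5,668.13 + ending $1,385.07

COGS = $5,668.13; ending inventory = $1,385.07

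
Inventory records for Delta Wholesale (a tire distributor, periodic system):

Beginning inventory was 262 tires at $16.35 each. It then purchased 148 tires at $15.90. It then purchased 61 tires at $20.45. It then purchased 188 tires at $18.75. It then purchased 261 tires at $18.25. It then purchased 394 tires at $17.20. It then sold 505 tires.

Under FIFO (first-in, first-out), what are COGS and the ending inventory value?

COGS = $8,521.85; ending inventory = $14,427.55

Sale 1 (505) [FIFO — oldest first]: 262 @ $16.35 + 148 @ $15.90 + 61 @ $20.45 + 34 @ $18.75 = $8,521.85
Ending inventory: 154 @ $18.75 + 261 @ $18.25 + 394 @ $17.20 = $14,427.55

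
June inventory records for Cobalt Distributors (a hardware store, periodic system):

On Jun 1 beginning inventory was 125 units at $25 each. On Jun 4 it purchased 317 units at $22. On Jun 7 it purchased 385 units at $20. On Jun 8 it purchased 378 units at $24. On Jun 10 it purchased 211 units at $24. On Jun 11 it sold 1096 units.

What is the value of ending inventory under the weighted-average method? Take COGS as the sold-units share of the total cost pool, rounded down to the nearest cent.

Ending inventory = $7,216.95

Jun 11, sell 1096: 1096/1416 × $31,935.00 → $24,718.05
Ending inventory (cost pool remaining) = $7,216.95
Check: goods available $31,935.00 = COGS $24,718.05 + ending $7,216.95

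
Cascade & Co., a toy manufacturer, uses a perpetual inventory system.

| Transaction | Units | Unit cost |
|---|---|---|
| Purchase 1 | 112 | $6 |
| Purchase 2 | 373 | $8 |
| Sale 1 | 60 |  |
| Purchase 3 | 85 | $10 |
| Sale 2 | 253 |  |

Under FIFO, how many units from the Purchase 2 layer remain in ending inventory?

Sale 1 (60) [FIFO — oldest first]: 60 @ $6 = $360
Sale 2 (253) [FIFO — oldest first]: 52 @ $6 + 201 @ $8 = $1,920
Total COGS = $360 + $1,920 = $2,280
Ending inventory: 172 @ $8 + 85 @ $10 = $2,226

172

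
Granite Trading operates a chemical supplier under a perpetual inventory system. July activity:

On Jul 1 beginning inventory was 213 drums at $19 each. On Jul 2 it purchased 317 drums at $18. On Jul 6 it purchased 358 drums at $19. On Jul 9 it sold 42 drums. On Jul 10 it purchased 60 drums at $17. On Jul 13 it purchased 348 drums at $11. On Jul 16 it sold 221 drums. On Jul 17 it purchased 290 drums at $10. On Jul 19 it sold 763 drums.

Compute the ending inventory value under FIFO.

Ending inventory = $5,870

Jul 9, 42 sold [FIFO — oldest first]: 42 @ $19 = $798
Jul 16, 221 sold [FIFO — oldest first]: 171 @ $19 + 50 @ $18 = $4,149
Jul 19, 763 sold [FIFO — oldest first]: 267 @ $18 + 358 @ $19 + 60 @ $17 + 78 @ $11 = $13,486
Total COGS = $798 + $4,149 + $13,486 = $18,433
Ending inventory: 270 @ $11 + 290 @ $10 = $5,870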